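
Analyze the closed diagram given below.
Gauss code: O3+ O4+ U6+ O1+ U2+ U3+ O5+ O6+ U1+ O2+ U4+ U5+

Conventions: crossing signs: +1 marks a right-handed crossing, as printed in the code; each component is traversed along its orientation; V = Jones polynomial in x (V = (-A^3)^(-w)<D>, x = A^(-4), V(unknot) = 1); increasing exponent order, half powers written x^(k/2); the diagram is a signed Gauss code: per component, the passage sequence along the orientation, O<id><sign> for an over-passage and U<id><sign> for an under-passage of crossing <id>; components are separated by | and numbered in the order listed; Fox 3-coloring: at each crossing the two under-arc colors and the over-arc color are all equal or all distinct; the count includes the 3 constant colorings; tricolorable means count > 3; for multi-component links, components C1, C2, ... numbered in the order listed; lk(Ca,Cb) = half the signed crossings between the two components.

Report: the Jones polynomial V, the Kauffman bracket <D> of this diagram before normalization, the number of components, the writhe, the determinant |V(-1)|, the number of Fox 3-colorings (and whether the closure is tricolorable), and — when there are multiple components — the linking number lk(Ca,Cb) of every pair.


Jones polynomial: V(x) = x^2 + x^4 - x^5 + x^6 - x^7
<D> = -A^-10 + A^-6 - A^-2 + A^2 + A^10; writhe +6
components 1, writhe +6 (6 crossings)
3-colorings: 3 of 3^6, det 5 — not tricolorable
note: w = +6 shifts under R1 moves; the (-A^3)^(-6) factor cancels that in V


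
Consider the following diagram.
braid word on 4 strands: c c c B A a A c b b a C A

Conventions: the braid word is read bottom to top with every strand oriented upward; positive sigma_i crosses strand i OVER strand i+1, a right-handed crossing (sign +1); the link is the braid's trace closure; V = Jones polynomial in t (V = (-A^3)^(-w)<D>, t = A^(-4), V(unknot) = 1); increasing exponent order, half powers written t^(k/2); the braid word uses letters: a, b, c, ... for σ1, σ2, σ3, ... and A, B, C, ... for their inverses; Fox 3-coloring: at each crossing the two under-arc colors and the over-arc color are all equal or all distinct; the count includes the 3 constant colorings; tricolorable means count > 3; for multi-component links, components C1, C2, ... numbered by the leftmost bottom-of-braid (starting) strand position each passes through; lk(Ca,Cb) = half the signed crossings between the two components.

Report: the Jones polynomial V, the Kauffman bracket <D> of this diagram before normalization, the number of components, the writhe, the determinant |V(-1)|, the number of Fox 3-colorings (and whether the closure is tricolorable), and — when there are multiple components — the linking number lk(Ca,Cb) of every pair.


Jones polynomial: V(t) = t - t^2 + 2t^3 - t^4 + t^5 - t^6
<D> = A^-15 - A^-11 + A^-7 - 2A^-3 + A - A^5; writhe +3
components 1, writhe +3 (13 crossings)
3-colorings: 3 of 3^13, det 7 — not tricolorable
note: inverse pairs cancel, leaving σ3 σ3 σ3 σ2⁻¹ σ1⁻¹ σ3 σ2 σ2 σ1 σ3⁻¹ σ1⁻¹


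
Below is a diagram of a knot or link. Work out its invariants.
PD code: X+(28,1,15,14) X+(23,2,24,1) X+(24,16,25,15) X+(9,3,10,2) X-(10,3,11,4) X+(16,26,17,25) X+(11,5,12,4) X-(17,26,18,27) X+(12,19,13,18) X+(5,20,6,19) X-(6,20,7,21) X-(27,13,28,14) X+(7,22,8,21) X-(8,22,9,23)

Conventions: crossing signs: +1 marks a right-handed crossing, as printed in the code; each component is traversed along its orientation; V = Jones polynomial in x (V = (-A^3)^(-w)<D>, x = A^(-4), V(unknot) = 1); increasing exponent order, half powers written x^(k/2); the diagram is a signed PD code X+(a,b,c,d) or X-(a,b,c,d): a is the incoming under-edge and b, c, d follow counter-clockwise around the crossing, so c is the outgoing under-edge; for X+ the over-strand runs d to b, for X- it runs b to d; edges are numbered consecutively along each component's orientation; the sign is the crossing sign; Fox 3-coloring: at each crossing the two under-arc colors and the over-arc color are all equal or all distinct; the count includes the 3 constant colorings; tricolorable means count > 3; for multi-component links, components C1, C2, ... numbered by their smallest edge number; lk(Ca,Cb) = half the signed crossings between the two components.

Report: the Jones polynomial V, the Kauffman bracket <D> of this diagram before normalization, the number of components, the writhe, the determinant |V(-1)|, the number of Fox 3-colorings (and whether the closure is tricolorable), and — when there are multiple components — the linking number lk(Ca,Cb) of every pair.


V = -x^(1/2) - x^(5/2)
<D> = -A^2 - A^10 (w = +4)
2 components over 14 crossings, w = +4
lk(C1,C2): +1
3 Fox colorings among 3^14, |V(-1)| = 2: not tricolorable
why: |V(-1)| = 2: so not tricolorable, since 3 does not divide 2


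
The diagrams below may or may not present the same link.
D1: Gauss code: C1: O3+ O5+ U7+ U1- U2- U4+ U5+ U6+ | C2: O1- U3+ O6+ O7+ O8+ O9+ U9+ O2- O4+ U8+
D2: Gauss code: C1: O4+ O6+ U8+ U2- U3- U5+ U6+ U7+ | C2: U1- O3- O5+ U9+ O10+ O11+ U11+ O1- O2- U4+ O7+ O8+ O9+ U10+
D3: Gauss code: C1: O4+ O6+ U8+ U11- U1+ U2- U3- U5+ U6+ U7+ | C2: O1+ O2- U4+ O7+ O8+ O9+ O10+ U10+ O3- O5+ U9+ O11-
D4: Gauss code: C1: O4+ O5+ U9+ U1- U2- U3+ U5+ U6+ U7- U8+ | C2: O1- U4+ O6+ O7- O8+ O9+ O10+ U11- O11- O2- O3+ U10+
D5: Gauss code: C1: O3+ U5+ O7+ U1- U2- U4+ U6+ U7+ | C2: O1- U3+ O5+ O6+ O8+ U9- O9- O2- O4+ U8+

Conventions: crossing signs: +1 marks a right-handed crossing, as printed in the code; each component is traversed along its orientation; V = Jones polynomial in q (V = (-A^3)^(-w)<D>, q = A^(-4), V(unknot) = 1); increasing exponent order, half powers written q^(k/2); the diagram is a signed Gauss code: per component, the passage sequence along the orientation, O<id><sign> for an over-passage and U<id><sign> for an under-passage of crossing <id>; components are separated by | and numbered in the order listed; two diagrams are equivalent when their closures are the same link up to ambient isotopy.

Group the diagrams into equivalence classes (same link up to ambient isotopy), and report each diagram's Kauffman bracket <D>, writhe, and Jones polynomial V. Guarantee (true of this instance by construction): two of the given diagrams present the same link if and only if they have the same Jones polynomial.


classes: {D1, D2, D3, D4, D5}
V(D1) = -q^(1/2) - q^(5/2)  [9 crossings, <D> = A^5 + A^13, w = +5]
V(D2) = -q^(1/2) - q^(5/2)  [11 crossings, <D> = A^5 + A^13, w = +5]
V(D3) = -q^(1/2) - q^(5/2)  (w +5, c 11, <D> = A^5 + A^13)
D4 (bracket A^-1 + A^7; 11 crossings at w = +3): V = -q^(1/2) - q^(5/2)
D5 (bracket A^-1 + A^7; 9 crossings at w = +3): V = -q^(1/2) - q^(5/2)
note: one V(q) for all 5 diagrams — one class (guaranteed)


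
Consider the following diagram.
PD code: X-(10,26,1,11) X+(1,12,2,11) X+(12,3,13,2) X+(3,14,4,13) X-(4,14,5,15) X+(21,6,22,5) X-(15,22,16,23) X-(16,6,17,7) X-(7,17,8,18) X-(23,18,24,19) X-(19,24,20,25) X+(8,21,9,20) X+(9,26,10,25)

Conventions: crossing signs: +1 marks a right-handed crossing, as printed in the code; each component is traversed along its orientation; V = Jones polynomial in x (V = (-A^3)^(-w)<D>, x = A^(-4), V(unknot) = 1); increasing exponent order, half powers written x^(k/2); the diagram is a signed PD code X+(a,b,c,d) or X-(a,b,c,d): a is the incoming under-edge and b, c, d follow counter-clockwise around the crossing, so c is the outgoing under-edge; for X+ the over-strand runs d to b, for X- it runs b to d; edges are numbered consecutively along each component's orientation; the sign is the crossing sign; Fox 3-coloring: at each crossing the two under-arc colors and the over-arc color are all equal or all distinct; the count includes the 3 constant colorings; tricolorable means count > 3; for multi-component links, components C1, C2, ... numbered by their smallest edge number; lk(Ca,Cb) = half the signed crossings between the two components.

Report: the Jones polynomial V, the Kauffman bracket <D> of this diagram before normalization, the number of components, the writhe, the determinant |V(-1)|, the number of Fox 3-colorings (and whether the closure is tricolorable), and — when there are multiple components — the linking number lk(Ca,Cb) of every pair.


V = x^(-7/2) - x^(-5/2) + x^(-3/2) - 2x^(-1/2) - x^(3/2)
<D> = A^-9 + 2A^-1 - A^3 + A^7 - A^11 (w = -1)
2 components over 13 crossings, w = -1
lk(C1,C2): +1
9 Fox colorings among 3^13, |V(-1)| = 6: tricolorable
why: w = -1 (over 13 crossings) is diagram-only; (-A^3)^(1) removes it from V


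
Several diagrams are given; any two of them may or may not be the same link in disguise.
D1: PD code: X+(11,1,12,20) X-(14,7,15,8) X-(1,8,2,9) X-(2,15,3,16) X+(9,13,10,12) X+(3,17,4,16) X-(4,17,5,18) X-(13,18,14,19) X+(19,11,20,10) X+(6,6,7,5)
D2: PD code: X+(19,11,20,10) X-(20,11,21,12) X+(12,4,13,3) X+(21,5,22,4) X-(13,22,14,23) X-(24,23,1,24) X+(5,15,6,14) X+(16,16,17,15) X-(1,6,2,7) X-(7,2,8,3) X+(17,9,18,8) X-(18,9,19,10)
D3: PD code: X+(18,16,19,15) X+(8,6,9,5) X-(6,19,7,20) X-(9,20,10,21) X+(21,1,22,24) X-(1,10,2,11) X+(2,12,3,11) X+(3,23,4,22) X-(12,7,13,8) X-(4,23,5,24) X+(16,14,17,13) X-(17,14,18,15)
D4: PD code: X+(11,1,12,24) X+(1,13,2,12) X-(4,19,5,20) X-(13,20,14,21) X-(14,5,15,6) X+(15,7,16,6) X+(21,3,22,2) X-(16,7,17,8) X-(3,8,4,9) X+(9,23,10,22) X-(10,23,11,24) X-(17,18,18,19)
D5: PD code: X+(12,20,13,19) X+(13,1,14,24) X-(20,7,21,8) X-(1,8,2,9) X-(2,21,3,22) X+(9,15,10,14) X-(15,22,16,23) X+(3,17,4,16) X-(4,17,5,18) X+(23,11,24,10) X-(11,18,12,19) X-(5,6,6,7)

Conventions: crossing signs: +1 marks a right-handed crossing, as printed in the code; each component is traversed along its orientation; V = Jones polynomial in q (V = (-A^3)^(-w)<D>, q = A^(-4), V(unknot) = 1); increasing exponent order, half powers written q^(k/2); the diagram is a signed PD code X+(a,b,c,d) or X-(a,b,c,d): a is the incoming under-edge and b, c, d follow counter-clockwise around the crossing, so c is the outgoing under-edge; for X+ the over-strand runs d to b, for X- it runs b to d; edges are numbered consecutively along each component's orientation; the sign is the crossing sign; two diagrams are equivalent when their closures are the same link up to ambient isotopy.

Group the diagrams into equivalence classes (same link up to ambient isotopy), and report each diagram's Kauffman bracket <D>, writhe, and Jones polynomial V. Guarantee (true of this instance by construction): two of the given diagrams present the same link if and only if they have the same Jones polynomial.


grouping into links: {D1, D4, D5} | {D2} | {D3}
V(D1) = -q^-3 + 2q^-2 - 2q^-1 + 3 - 2q + 2q^2 - q^3  (w 0, c 10, <D> = -A^-12 + 2A^-8 - 2A^-4 + 3 - 2A^4 + 2A^8 - A^12)
D2 (bracket A^-8 - A^-4 + 1 - A^4 + A^8; 12 crossings at w = 0): V = q^-2 - q^-1 + 1 - q + q^2
V(D3) = 1  [12 crossings, <D> = 1, w = 0]
V(D4) = -q^-3 + 2q^-2 - 2q^-1 + 3 - 2q + 2q^2 - q^3  [12 crossings, <D> = -A^-18 + 2A^-14 - 2A^-10 + 3A^-6 - 2A^-2 + 2A^2 - A^6, w = -2]
V(D5) = -q^-3 + 2q^-2 - 2q^-1 + 3 - 2q + 2q^2 - q^3  [12 crossings, <D> = -A^-18 + 2A^-14 - 2A^-10 + 3A^-6 - 2A^-2 + 2A^2 - A^6, w = -2]
key observation: 3 classes among 5 diagrams; unequal V(q) rules out equality


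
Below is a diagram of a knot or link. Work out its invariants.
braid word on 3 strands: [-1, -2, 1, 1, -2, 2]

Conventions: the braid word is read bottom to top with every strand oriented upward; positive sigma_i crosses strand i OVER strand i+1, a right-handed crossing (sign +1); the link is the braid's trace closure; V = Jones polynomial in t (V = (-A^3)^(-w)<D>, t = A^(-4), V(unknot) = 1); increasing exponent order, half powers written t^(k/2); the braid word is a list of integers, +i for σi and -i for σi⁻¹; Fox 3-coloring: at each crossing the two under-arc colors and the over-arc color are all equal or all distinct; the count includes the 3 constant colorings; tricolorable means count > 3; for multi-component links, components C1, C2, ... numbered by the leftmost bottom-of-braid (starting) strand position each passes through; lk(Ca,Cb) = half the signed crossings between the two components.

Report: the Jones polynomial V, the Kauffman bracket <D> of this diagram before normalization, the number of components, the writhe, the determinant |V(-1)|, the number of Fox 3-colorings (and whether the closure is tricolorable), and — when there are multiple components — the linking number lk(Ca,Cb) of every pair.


Jones polynomial: V(t) = 1
<D> = 1; writhe 0
components 1, writhe 0 (6 crossings)
3-colorings: 3 of 3^6, det 1 — not tricolorable
note: det 1 = |V(-1)|; not divisible by 3, so not tricolorable


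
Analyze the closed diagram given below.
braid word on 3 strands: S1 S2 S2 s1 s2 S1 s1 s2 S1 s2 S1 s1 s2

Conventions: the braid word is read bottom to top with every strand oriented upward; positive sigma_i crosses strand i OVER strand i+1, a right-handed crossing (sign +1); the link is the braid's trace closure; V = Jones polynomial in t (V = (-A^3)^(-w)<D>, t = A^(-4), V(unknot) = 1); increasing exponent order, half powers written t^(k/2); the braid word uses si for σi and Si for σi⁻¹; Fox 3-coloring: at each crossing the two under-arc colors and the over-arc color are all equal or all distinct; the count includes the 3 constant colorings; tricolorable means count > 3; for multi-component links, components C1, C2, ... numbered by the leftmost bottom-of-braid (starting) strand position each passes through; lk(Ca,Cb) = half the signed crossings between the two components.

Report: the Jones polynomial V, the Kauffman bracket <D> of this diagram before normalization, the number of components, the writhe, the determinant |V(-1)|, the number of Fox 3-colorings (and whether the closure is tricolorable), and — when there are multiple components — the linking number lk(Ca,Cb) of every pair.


V(t) = t^(-5/2) - 2t^(-3/2) + 2t^(-1/2) - 4t^(1/2) + 3t^(3/2) - 3t^(5/2) + 2t^(7/2) - t^(9/2)
bracket: A^-15 - 2A^-11 + 3A^-7 - 3A^-3 + 4A - 2A^5 + 2A^9 - A^13, w = +1
2 components, writhe +1, over 13 crossings
lk(C1,C2) = +1
det 18, colorings 9 of 3^13 — tricolorable
observation: w = +1 shifts under R1 moves; the (-A^3)^(-1) factor cancels that in V


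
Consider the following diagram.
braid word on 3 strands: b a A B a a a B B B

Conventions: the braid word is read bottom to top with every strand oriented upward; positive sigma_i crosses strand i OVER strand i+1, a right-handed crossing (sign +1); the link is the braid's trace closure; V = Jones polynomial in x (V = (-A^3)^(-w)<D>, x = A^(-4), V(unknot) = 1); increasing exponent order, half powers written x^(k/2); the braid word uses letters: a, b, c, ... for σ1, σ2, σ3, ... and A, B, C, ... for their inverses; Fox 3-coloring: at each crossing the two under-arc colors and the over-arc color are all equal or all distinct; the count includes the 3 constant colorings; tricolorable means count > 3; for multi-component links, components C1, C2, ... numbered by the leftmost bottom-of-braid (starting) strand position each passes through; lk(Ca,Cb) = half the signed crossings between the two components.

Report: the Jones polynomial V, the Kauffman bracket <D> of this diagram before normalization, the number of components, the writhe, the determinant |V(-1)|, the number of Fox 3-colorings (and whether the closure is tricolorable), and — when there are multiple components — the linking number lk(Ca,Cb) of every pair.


V = -x^-3 + x^-2 - x^-1 + 3 - x + x^2 - x^3
<D> = -A^-12 + A^-8 - A^-4 + 3 - A^4 + A^8 - A^12 (w = 0)
1 component over 10 crossings, w = 0
27 Fox colorings among 3^10, |V(-1)| = 9: tricolorable
why: inverse pairs cancel, leaving σ1 σ1 σ1 σ2⁻¹ σ2⁻¹ σ2⁻¹


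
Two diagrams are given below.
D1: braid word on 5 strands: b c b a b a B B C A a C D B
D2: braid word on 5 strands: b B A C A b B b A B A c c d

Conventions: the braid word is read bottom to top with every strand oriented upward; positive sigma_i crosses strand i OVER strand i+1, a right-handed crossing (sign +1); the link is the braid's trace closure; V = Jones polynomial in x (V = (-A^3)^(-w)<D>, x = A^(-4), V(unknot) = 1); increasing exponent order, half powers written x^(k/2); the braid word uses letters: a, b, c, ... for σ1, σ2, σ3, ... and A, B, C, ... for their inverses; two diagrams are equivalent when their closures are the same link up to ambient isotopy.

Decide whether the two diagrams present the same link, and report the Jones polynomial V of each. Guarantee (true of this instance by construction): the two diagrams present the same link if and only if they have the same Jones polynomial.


equivalent: no
D1 (bracket 1; 14 crossings at w = 0): V = 1
V(D2) = -x^-4 + x^-3 + x^-1  [14 crossings, <D> = A^-2 + A^6 - A^10, w = -2]
observation: comparing 2 Jones polynomials yields 2 groups


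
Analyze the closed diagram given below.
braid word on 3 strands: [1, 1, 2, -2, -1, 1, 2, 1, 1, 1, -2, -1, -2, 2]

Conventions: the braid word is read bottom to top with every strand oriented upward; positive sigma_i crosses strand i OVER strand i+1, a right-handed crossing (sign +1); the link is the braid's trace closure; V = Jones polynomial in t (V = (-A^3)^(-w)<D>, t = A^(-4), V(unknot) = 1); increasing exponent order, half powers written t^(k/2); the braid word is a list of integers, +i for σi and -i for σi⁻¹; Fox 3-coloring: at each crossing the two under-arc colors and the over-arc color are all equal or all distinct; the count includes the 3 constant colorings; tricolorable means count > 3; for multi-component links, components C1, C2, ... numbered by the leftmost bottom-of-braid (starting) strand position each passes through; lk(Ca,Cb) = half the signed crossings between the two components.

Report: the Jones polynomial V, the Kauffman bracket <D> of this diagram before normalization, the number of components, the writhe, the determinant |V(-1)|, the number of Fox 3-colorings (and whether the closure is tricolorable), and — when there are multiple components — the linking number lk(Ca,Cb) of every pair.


V(t) = t + t^3 - t^4
bracket: -A^-4 + 1 + A^8, w = +4
1 component, writhe +4, over 14 crossings
det 3, colorings 9 of 3^14 — tricolorable
observation: the span of V is 3, forcing >= 3 crossings in any diagram


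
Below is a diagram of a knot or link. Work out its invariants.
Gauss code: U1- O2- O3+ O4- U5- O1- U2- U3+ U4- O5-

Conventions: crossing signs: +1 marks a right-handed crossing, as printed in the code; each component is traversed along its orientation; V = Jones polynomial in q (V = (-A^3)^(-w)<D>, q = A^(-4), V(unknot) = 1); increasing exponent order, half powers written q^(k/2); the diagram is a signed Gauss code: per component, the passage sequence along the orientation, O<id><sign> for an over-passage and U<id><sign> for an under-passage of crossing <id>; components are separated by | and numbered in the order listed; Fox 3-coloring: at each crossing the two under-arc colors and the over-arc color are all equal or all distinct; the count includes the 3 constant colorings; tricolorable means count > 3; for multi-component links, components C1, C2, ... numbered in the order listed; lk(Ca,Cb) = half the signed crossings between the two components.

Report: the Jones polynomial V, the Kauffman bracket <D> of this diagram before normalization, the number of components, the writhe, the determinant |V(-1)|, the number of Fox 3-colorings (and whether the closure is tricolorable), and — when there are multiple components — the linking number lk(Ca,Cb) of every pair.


Jones polynomial: V(q) = -q^-4 + q^-3 + q^-1
<D> = -A^-5 - A^3 + A^7; writhe -3
components 1, writhe -3 (5 crossings)
3-colorings: 9 of 3^5, det 3 — tricolorable
note: the span of V is 3, forcing >= 3 crossings in any diagram


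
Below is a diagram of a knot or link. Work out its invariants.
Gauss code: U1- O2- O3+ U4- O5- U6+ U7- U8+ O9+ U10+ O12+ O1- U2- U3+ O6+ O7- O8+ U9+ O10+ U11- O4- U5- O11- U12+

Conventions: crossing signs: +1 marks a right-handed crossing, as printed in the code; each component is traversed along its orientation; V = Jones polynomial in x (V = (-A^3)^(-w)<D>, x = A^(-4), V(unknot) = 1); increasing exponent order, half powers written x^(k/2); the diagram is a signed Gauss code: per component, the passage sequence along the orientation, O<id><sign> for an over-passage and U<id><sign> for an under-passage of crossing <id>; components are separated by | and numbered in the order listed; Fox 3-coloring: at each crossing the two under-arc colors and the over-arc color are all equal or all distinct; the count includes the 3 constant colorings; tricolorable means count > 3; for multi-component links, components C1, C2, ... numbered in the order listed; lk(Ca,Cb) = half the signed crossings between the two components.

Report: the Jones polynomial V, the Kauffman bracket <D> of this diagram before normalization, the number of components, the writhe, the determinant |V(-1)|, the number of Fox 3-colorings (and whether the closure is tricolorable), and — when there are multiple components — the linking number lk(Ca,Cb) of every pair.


V = -x^-3 + x^-2 - x^-1 + 3 - x + x^2 - x^3
<D> = -A^-12 + A^-8 - A^-4 + 3 - A^4 + A^8 - A^12 (w = 0)
1 component over 12 crossings, w = 0
27 Fox colorings among 3^12, |V(-1)| = 9: tricolorable
why: det 9 = |V(-1)|; divisible by 3, so tricolorable


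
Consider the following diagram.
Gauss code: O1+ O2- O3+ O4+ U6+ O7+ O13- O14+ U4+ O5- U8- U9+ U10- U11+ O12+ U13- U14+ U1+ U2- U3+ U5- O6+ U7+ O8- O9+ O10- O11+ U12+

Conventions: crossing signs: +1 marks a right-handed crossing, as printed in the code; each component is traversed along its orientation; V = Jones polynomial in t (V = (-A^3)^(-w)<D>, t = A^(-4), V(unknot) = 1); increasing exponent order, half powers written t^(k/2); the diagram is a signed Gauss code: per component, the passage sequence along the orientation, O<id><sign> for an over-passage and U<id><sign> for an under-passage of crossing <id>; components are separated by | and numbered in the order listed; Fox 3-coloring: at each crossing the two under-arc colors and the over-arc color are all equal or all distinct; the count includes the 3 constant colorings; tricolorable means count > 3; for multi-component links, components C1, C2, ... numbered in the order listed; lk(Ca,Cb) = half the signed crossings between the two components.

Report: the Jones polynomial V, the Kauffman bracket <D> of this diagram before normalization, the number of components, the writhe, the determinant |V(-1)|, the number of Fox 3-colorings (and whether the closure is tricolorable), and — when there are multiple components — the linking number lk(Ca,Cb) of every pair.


V(t) = t - t^2 + 2t^3 - t^4 + t^5 - t^6
bracket: -A^-12 + A^-8 - A^-4 + 2 - A^4 + A^8, w = +4
1 component, writhe +4, over 14 crossings
det 7, colorings 3 of 3^14 — not tricolorable
observation: w = +4 shifts under R1 moves; the (-A^3)^(-4) factor cancels that in V


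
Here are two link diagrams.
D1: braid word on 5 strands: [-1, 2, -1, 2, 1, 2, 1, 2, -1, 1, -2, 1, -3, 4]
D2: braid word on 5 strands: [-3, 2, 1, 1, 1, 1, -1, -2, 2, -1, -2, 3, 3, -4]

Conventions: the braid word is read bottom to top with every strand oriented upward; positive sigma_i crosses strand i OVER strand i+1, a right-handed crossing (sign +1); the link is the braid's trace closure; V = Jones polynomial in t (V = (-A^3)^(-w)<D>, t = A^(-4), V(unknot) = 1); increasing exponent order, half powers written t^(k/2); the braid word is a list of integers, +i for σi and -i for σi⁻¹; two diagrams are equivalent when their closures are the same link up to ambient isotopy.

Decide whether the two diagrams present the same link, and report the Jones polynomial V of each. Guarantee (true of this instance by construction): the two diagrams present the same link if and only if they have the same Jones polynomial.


equivalent: no
D1 (bracket A^-8 + 2 + A^8; 14 crossings at w = +4): V = t + 2t^3 + t^5
V(D2) = 1 + t + t^2 + t^3  [14 crossings, <D> = A^-6 + A^-2 + A^2 + A^6, w = +2]
observation: 2 classes among 2 diagrams; unequal V(t) rules out equality


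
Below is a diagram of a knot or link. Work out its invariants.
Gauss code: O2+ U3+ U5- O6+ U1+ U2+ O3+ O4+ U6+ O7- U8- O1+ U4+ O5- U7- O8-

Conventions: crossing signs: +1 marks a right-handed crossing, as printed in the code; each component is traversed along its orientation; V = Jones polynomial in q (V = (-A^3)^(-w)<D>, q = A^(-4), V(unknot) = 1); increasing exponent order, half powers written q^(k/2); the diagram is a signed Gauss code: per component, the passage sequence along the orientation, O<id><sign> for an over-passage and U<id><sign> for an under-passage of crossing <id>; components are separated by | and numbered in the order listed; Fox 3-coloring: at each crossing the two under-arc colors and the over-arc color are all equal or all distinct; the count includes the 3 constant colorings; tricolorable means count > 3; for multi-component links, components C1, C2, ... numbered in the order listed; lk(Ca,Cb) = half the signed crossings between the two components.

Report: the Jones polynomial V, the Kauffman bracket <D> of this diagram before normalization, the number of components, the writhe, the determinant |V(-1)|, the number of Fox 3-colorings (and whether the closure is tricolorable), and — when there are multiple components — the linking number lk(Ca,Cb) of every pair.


V(q) = -q^-1 + 2 - q + 2q^2 - q^3 + q^4 - q^5
bracket: -A^-14 + A^-10 - A^-6 + 2A^-2 - A^2 + 2A^6 - A^10, w = +2
1 component, writhe +2, over 8 crossings
det 9, colorings 9 of 3^8 — tricolorable
observation: w = +2 shifts under R1 moves; the (-A^3)^(-2) factor cancels that in V


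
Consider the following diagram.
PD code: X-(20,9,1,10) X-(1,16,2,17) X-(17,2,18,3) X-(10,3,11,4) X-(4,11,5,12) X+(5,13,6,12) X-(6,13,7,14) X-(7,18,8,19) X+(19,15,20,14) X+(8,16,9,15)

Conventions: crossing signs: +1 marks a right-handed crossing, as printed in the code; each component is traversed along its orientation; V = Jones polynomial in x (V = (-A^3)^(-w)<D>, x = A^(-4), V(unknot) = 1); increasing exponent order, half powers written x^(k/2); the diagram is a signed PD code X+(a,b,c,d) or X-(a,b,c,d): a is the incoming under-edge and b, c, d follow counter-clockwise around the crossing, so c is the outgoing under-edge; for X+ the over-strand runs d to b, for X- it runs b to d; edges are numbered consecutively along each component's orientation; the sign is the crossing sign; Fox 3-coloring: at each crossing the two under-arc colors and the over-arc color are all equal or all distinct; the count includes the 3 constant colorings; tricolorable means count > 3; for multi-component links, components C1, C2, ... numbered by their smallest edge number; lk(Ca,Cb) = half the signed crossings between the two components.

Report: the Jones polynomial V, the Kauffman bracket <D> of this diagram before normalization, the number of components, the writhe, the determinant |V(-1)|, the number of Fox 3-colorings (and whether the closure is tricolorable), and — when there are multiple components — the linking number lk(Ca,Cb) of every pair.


Jones polynomial: V(x) = -x^-6 + x^-5 - x^-4 + 2x^-3 - x^-2 + x^-1
<D> = A^-8 - A^-4 + 2 - A^4 + A^8 - A^12; writhe -4
components 1, writhe -4 (10 crossings)
3-colorings: 3 of 3^10, det 7 — not tricolorable
note: w = -4 shifts under R1 moves; the (-A^3)^(4) factor cancels that in V


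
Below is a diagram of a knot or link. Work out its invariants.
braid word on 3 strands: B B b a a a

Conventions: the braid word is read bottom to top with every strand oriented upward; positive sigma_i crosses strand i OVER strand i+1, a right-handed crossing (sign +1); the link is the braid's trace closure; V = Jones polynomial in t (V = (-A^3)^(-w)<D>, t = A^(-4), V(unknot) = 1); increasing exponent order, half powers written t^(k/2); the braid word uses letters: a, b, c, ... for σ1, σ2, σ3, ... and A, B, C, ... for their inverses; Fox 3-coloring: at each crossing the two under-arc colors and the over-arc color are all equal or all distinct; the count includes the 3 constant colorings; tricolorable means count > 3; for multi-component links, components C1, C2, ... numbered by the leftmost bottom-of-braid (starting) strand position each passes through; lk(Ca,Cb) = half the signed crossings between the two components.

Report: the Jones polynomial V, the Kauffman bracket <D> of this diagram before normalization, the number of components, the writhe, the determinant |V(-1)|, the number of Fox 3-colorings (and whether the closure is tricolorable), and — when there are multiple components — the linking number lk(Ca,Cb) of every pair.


V(t) = t + t^3 - t^4
bracket: -A^-10 + A^-6 + A^2, w = +2
1 component, writhe +2, over 6 crossings
det 3, colorings 9 of 3^6 — tricolorable
observation: w = +2 shifts under R1 moves; the (-A^3)^(-2) factor cancels that in V


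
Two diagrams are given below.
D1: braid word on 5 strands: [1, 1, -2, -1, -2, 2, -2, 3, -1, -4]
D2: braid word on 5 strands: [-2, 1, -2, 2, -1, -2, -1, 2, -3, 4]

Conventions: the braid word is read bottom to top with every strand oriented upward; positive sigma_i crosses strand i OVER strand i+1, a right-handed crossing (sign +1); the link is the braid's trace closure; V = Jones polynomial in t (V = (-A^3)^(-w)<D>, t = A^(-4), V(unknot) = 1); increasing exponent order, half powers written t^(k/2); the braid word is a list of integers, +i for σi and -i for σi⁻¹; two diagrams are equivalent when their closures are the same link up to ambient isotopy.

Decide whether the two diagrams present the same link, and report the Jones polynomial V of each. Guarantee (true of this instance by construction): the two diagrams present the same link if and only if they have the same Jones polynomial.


same link: yes
V(D1) = 1  [10 crossings, <D> = A^-6, w = -2]
V(D2) = 1  (w -2, c 10, <D> = A^-6)
note: one V(t) for all 2 diagrams — one class (guaranteed)


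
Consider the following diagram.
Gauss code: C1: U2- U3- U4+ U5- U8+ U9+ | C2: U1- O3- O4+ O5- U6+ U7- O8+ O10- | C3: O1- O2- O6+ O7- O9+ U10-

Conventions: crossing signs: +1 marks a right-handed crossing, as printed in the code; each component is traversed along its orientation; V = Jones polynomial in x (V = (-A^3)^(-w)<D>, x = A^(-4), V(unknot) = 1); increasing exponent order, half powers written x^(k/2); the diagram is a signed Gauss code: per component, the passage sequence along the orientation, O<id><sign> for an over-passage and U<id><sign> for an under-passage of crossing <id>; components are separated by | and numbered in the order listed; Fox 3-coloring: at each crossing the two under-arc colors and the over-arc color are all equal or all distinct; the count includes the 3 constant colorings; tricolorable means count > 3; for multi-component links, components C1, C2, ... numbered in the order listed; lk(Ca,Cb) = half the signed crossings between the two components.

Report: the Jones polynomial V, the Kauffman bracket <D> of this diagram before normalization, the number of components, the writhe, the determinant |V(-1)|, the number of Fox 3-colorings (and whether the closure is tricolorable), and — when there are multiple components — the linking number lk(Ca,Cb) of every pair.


V(x) = x^-3 + x^-2 + x^-1 + 1
bracket: A^-6 + A^-2 + A^2 + A^6, w = -2
3 components, writhe -2, over 10 crossings
lk(C1,C2) = 0
linking number lk(C1,C3) = 0
lk(C2,C3): -1
det 0, colorings 9 of 3^10 — tricolorable
observation: |V(-1)| = 0: so tricolorable, since 3 divides 0


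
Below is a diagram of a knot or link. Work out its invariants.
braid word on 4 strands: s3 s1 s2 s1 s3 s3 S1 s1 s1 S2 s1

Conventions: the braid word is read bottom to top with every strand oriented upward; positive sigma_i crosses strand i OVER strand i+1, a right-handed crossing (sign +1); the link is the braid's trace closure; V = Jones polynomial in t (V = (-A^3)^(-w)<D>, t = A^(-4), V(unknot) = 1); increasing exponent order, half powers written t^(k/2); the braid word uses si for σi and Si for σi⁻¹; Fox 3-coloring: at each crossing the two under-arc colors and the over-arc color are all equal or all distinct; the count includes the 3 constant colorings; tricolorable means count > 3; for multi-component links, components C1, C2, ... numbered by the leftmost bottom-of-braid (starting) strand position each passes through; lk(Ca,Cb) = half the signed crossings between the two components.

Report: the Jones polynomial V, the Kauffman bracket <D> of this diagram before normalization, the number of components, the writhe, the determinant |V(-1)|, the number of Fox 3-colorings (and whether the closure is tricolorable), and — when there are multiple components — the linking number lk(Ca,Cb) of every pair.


V = t^2 - t^3 + 4t^4 - 3t^5 + 4t^6 - 3t^7 + 3t^8 - t^9
<D> = A^-15 - 3A^-11 + 3A^-7 - 4A^-3 + 3A - 4A^5 + A^9 - A^13 (w = +7)
3 components over 11 crossings, w = +7
lk(C1,C2): +1
lk(C1,C3) = +1
linking number lk(C2,C3) = +1
3 Fox colorings among 3^11, |V(-1)| = 20: not tricolorable
why: w = +7 (over 11 crossings) is diagram-only; (-A^3)^(-7) removes it from V


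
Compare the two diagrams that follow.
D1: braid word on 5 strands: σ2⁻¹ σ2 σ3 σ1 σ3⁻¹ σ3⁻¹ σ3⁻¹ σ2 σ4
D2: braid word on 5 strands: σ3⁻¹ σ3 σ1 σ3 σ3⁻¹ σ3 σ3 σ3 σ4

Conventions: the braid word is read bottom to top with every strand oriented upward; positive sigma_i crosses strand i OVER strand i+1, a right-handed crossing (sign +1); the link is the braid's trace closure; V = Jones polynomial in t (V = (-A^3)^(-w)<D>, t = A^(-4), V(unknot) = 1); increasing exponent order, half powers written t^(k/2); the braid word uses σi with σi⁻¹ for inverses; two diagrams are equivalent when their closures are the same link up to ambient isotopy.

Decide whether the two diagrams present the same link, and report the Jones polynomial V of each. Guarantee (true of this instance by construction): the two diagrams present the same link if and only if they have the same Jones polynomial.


same link: no
V(D1) = -t^(-5/2) - t^(-1/2)  [9 crossings, <D> = A^5 + A^13, w = +1]
V(D2) = -t^(1/2) - t^(3/2) - t^(5/2) + t^(9/2)  [9 crossings, <D> = -A^-3 + A^5 + A^9 + A^13, w = +5]
insight: 2 values of V(t) split the 2 diagrams


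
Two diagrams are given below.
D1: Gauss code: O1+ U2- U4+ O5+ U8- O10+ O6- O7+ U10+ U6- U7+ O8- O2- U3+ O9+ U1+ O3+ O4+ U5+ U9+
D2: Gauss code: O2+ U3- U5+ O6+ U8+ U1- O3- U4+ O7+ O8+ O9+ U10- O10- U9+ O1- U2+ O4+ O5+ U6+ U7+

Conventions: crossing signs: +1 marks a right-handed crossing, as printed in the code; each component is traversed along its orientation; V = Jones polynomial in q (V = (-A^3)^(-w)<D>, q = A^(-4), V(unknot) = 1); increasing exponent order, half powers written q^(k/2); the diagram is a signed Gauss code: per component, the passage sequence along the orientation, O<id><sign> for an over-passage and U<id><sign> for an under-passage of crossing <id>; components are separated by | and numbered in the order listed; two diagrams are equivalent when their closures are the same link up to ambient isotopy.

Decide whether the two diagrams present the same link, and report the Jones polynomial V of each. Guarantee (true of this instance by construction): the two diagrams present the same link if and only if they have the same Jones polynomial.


equivalent: yes
D1 (bracket -A^-12 + A^-8 - A^-4 + 2 - A^4 + A^8; 10 crossings at w = +4): V = q - q^2 + 2q^3 - q^4 + q^5 - q^6
V(D2) = q - q^2 + 2q^3 - q^4 + q^5 - q^6  (w +4, c 10, <D> = -A^-12 + A^-8 - A^-4 + 2 - A^4 + A^8)
key observation: one V(q) for all 2 diagrams — one class (guaranteed)


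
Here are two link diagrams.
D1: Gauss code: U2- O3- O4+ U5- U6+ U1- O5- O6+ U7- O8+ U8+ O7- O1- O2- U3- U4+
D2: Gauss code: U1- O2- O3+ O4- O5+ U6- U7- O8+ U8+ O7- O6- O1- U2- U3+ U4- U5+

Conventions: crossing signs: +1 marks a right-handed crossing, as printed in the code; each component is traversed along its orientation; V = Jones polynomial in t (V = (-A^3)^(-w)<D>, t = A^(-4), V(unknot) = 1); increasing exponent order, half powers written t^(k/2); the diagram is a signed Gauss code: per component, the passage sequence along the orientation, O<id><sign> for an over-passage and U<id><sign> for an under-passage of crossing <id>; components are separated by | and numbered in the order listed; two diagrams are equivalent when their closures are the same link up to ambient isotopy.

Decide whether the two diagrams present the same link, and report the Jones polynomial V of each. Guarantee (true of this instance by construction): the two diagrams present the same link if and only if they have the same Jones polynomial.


equivalent: yes
D1 (bracket A^-6; 8 crossings at w = -2): V = 1
D2 (bracket A^-6; 8 crossings at w = -2): V = 1
key observation: one V(t) for all 2 diagrams — one class (guaranteed)


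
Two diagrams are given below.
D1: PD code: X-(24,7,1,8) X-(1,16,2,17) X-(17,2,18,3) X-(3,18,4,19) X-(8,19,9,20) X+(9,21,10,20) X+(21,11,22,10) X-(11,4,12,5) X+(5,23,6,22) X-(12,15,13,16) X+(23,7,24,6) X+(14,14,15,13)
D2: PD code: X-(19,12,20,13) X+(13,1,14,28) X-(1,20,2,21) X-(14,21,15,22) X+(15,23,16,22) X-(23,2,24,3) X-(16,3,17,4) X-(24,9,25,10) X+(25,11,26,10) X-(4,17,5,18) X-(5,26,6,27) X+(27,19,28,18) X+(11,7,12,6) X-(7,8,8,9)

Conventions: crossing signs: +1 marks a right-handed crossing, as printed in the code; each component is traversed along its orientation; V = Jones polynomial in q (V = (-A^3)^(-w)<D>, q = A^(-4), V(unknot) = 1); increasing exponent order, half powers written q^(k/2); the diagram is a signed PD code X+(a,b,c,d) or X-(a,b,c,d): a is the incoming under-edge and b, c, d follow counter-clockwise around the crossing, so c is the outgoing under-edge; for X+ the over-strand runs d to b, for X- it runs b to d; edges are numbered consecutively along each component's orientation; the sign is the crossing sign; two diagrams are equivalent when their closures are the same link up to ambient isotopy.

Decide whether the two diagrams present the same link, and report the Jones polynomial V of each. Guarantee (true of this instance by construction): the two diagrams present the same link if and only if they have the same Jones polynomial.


same link: no
V(D1) = q^-5 - 2q^-4 + 2q^-3 - 2q^-2 + 2q^-1 - 1 + q  [12 crossings, <D> = A^-10 - A^-6 + 2A^-2 - 2A^2 + 2A^6 - 2A^10 + A^14, w = -2]
D2 (bracket 2A^-8 - 2A^-4 + 3 - 3A^4 + 2A^8 - 2A^12 + A^16; 14 crossings at w = -4): V = q^-7 - 2q^-6 + 2q^-5 - 3q^-4 + 3q^-3 - 2q^-2 + 2q^-1
note: 2 values of V(q) split the 2 diagrams


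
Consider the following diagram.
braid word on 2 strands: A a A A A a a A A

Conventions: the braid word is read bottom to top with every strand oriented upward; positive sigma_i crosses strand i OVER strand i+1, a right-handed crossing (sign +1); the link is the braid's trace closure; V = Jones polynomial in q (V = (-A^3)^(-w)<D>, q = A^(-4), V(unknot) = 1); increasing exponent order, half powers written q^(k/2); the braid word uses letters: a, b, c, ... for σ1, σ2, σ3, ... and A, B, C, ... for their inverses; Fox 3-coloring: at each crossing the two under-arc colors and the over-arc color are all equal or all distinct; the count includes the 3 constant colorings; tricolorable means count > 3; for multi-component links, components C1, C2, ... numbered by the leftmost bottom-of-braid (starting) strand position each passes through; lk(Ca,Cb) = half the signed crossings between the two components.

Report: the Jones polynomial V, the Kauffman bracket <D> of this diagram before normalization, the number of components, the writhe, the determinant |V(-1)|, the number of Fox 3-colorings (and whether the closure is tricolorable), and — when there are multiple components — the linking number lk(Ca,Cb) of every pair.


V = -q^-4 + q^-3 + q^-1
<D> = -A^-5 - A^3 + A^7 (w = -3)
1 component over 9 crossings, w = -3
9 Fox colorings among 3^9, |V(-1)| = 3: tricolorable
why: free reduction leaves σ1⁻¹ σ1⁻¹ σ1⁻¹ of the original 9 letters


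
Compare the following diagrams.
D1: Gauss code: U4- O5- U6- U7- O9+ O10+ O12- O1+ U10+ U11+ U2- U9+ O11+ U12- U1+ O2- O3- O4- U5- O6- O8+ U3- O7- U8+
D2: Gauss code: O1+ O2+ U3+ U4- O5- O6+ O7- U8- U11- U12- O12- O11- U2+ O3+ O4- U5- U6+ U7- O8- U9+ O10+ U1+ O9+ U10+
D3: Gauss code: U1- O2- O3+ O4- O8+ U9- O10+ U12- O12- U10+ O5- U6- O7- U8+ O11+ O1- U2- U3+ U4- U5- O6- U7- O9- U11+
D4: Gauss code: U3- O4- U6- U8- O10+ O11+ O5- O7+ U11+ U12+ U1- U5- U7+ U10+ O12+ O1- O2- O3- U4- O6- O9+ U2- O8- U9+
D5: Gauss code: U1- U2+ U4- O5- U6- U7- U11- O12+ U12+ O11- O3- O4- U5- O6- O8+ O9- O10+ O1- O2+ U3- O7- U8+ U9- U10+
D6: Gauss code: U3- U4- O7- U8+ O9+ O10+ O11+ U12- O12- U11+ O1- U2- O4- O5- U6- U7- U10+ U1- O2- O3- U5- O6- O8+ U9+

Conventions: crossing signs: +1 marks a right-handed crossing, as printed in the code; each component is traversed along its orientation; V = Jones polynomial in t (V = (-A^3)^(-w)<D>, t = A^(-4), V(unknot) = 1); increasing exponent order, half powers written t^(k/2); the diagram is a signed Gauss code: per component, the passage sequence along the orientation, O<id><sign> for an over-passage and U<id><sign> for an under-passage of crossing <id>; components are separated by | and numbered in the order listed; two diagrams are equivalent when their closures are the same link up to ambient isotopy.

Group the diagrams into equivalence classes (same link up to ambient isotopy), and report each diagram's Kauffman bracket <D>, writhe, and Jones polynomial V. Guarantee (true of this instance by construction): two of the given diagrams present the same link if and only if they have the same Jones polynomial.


equivalence classes: {D1, D4, D5, D6} | {D2} | {D3}
D1 (bracket A^-2 - A^2 + 2A^6 - A^10 + A^14 - A^18; 12 crossings at w = -2): V = -t^-6 + t^-5 - t^-4 + 2t^-3 - t^-2 + t^-1
V(D2) = t + t^3 - t^4  (w 0, c 12, <D> = -A^-16 + A^-12 + A^-4)
V(D3) = -t^-4 + t^-3 + t^-1  [12 crossings, <D> = A^-8 + 1 - A^4, w = -4]
V(D4) = -t^-6 + t^-5 - t^-4 + 2t^-3 - t^-2 + t^-1  (w -2, c 12, <D> = A^-2 - A^2 + 2A^6 - A^10 + A^14 - A^18)
V(D5) = -t^-6 + t^-5 - t^-4 + 2t^-3 - t^-2 + t^-1  [12 crossings, <D> = A^-8 - A^-4 + 2 - A^4 + A^8 - A^12, w = -4]
V(D6) = -t^-6 + t^-5 - t^-4 + 2t^-3 - t^-2 + t^-1  [12 crossings, <D> = A^-8 - A^-4 + 2 - A^4 + A^8 - A^12, w = -4]
key observation: V(t) takes 3 values over 6 diagrams, fixing the grouping
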